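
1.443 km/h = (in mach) 0.001177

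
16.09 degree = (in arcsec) 5.792e+04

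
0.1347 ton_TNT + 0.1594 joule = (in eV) 3.518e+27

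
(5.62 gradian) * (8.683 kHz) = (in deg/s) 4.392e+04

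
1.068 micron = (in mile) 6.636e-10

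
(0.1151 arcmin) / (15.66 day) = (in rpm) 2.363e-10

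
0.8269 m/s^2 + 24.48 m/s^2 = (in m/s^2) 25.31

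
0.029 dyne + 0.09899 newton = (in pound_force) 0.02225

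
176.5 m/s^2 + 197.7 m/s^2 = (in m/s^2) 374.2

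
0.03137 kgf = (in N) 0.3076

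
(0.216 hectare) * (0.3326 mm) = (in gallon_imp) 158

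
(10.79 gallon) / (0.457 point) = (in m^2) 253.3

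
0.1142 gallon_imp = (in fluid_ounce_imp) 18.27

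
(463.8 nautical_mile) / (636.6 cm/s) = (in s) 1.349e+05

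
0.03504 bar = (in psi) 0.5082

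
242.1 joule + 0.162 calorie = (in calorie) 58.03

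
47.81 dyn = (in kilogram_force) 4.875e-05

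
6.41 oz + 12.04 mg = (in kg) 0.1817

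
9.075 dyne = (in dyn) 9.075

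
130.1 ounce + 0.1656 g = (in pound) 8.132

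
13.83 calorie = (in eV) 3.612e+20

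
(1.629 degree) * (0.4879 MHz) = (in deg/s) 7.948e+05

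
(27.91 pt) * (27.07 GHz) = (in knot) 5.181e+08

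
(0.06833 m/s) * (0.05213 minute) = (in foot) 0.7012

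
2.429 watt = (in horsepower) 0.003257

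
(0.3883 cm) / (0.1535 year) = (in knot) 1.559e-09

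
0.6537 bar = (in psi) 9.481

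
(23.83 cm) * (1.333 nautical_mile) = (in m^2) 588.3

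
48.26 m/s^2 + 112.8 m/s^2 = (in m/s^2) 161.1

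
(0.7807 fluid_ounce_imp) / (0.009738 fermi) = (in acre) 5.629e+08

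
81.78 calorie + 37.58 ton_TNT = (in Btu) 1.49e+08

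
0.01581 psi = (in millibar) 1.09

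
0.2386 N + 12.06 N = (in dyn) 1.23e+06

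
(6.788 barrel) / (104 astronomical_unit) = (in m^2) 6.937e-14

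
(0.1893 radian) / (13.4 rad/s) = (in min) 0.0002354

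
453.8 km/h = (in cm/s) 1.261e+04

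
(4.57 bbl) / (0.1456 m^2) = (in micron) 4.99e+06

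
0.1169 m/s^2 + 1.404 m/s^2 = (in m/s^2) 1.521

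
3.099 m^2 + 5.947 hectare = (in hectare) 5.947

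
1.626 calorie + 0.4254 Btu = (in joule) 455.6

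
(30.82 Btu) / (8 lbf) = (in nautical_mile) 0.4934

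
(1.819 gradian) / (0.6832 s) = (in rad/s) 0.04182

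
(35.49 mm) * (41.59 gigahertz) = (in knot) 2.869e+09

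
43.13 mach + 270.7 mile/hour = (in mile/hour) 3.312e+04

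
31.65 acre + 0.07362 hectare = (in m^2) 1.288e+05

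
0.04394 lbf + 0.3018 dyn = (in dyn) 1.955e+04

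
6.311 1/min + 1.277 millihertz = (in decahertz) 0.01065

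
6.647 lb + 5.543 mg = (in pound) 6.647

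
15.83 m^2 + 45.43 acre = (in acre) 45.43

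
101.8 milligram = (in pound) 0.0002244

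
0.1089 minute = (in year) 2.072e-07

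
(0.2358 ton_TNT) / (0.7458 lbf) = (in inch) 1.171e+10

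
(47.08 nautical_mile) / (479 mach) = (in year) 1.695e-08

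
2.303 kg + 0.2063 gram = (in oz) 81.24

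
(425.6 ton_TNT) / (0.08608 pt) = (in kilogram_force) 5.98e+15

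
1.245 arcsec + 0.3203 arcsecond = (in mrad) 0.007589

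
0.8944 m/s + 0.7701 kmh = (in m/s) 1.108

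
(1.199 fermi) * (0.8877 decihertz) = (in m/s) 1.064e-16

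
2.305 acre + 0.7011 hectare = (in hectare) 1.634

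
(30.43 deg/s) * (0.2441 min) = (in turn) 1.238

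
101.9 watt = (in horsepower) 0.1367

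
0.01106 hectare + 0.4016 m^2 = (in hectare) 0.0111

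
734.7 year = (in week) 3.831e+04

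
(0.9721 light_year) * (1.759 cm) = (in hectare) 1.618e+10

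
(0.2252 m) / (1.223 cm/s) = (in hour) 0.005115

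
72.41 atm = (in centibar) 7337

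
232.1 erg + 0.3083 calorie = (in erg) 1.29e+07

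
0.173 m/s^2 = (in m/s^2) 0.173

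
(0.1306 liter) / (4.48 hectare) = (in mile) 1.811e-12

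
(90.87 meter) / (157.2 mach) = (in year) 5.383e-11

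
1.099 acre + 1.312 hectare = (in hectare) 1.757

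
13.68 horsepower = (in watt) 1.02e+04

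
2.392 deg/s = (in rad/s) 0.04175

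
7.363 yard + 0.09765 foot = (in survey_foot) 22.19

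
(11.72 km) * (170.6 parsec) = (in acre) 1.525e+19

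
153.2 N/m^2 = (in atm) 0.001512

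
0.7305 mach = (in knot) 483.5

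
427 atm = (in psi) 6275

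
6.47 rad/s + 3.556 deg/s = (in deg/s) 374.3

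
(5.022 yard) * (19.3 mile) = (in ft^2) 1.535e+06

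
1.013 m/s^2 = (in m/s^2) 1.013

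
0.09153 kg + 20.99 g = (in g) 112.5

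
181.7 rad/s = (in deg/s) 1.041e+04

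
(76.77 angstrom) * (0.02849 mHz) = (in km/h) 7.874e-13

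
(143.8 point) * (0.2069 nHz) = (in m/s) 1.05e-11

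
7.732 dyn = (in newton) 7.732e-05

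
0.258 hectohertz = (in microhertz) 2.58e+07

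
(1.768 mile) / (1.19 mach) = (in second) 7.022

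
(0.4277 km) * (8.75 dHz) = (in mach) 1.099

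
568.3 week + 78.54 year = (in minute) 4.701e+07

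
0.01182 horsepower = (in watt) 8.814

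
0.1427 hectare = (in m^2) 1427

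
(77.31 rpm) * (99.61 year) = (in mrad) 2.543e+13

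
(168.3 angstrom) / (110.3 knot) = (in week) 4.904e-16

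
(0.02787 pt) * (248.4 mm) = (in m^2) 2.442e-06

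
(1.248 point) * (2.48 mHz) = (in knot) 2.122e-06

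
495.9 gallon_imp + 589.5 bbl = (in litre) 9.598e+04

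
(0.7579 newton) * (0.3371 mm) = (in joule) 0.0002555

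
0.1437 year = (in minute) 7.553e+04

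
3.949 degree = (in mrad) 68.92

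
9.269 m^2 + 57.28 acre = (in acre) 57.28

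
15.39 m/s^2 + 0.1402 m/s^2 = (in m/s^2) 15.53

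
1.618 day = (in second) 1.398e+05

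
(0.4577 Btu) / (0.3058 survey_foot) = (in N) 5181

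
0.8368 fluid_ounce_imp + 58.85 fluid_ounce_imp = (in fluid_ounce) 57.34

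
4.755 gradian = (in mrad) 74.69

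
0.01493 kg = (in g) 14.93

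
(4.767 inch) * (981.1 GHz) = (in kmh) 4.277e+11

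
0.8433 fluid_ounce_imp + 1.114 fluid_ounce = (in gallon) 0.01503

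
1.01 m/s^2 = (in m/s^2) 1.01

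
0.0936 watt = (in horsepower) 0.0001255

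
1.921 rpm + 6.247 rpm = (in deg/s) 49.01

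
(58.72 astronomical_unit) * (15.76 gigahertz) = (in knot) 2.691e+23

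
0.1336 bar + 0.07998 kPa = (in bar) 0.1344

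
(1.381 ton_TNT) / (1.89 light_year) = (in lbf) 7.265e-08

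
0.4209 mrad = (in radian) 0.0004209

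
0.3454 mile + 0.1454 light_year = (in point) 3.899e+18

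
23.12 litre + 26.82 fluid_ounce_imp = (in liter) 23.88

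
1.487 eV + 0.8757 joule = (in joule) 0.8757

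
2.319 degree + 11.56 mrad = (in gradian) 3.313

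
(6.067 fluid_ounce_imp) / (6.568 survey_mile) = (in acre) 4.03e-12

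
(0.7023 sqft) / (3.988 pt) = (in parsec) 1.503e-15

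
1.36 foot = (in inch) 16.32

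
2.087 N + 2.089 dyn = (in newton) 2.087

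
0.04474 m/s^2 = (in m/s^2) 0.04474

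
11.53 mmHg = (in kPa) 1.537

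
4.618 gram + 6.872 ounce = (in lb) 0.4397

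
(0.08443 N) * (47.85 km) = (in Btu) 3.829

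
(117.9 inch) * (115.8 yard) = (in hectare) 0.03171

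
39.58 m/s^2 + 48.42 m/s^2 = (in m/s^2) 88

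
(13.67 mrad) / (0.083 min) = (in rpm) 0.02621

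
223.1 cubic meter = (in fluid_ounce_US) 7.544e+06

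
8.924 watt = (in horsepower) 0.01197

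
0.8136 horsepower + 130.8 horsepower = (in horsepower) 131.6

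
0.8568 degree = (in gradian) 0.952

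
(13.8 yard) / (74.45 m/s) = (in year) 5.375e-09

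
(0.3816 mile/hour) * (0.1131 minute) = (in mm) 1158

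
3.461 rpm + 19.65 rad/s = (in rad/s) 20.01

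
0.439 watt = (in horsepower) 0.0005887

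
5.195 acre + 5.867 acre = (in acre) 11.06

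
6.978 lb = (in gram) 3165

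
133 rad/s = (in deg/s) 7620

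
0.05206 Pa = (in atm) 5.138e-07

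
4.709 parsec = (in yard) 1.589e+17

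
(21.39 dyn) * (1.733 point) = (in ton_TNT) 3.125e-17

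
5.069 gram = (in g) 5.069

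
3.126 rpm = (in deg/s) 18.76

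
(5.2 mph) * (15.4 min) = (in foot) 7047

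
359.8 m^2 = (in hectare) 0.03598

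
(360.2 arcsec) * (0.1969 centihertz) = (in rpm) 3.283e-05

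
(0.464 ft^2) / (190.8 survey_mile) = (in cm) 1.404e-05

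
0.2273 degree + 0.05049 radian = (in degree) 3.12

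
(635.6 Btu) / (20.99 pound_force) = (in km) 7.182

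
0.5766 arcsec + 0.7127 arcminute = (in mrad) 0.2101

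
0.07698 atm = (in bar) 0.078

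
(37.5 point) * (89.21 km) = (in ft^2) 1.27e+04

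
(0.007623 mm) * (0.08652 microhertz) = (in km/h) 2.374e-12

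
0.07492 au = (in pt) 3.177e+13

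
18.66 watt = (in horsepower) 0.02502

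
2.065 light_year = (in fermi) 1.954e+31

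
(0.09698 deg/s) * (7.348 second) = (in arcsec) 2565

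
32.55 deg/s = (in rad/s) 0.5681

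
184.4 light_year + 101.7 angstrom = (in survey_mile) 1.084e+15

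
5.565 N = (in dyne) 5.565e+05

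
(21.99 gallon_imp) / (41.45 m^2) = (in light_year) 2.549e-19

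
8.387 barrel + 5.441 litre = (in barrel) 8.421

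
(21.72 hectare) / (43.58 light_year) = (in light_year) 5.568e-29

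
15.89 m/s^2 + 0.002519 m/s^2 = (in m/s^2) 15.89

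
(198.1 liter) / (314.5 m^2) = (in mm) 0.6299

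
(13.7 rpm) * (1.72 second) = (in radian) 2.468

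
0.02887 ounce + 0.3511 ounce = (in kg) 0.01077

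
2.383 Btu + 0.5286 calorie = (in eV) 1.571e+22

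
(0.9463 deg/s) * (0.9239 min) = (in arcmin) 3147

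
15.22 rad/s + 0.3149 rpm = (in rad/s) 15.25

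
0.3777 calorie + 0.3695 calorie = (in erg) 3.126e+07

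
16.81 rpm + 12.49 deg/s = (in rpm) 18.89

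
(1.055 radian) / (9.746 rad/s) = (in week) 1.79e-07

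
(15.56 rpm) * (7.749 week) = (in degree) 4.375e+08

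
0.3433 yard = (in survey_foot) 1.03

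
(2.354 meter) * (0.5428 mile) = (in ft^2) 2.213e+04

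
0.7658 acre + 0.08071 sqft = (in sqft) 3.336e+04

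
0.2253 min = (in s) 13.52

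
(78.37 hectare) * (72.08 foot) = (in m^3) 1.722e+07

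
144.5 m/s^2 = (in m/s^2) 144.5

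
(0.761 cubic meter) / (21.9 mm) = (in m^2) 34.75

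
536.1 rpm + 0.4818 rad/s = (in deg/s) 3244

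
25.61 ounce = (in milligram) 7.26e+05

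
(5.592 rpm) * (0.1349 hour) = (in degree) 1.629e+04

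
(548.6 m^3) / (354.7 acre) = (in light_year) 4.04e-20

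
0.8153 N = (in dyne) 8.153e+04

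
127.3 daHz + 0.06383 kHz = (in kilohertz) 1.337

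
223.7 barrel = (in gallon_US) 9395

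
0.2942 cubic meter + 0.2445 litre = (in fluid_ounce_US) 9956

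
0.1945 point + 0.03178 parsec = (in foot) 3.217e+15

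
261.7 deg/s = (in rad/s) 4.568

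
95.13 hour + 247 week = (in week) 247.6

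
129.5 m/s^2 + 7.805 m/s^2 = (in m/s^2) 137.3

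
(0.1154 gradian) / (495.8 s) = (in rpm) 3.491e-05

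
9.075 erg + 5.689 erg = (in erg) 14.76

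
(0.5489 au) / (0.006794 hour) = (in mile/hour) 7.51e+09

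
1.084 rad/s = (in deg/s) 62.11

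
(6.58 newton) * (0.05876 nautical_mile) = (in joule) 716.1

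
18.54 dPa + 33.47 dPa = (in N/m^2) 5.201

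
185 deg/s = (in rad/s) 3.229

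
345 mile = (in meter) 5.552e+05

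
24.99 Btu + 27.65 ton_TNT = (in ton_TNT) 27.65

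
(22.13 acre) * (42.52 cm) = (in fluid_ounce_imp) 1.34e+09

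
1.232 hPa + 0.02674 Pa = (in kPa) 0.1232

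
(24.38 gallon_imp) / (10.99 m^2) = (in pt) 28.59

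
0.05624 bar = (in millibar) 56.24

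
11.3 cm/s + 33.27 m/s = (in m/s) 33.38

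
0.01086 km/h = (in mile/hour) 0.006748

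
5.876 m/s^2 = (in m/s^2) 5.876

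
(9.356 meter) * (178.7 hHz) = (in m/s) 1.672e+05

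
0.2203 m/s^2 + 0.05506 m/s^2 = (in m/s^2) 0.2754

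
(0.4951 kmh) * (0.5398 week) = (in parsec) 1.455e-12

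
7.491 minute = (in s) 449.5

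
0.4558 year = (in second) 1.437e+07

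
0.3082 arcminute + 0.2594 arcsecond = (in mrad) 0.09091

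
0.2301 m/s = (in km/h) 0.8284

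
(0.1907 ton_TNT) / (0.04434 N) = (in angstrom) 1.799e+20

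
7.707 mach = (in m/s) 2624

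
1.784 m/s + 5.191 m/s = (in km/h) 25.11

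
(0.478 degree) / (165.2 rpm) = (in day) 5.582e-09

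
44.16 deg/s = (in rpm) 7.36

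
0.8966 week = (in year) 0.0172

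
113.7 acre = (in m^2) 4.601e+05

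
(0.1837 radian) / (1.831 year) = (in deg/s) 1.823e-07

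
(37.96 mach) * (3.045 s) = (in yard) 4.304e+04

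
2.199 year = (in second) 6.935e+07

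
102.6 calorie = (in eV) 2.679e+21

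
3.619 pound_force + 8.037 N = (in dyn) 2.414e+06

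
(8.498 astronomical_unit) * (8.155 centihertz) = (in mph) 2.319e+11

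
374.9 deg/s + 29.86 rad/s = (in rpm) 347.6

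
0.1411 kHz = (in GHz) 1.411e-07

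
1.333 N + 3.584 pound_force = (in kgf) 1.762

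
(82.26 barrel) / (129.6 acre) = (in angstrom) 2.494e+05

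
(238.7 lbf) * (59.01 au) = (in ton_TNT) 2.24e+06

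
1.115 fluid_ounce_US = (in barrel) 0.0002074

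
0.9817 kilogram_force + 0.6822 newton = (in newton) 10.31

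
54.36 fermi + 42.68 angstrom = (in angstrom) 42.68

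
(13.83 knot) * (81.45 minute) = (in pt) 9.856e+07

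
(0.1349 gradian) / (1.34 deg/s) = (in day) 1.049e-06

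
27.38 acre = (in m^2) 1.108e+05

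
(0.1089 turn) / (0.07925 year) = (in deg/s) 1.569e-05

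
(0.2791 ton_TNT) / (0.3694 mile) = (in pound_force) 4.416e+05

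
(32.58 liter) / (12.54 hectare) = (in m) 2.598e-07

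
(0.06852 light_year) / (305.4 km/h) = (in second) 7.641e+12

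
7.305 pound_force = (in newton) 32.49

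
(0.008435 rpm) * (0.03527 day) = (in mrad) 2692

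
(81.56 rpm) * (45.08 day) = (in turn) 5.294e+06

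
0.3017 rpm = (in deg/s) 1.81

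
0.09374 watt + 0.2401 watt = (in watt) 0.3338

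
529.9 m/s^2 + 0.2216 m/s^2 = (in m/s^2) 530.1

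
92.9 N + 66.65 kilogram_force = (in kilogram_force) 76.12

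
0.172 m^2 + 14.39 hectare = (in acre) 35.56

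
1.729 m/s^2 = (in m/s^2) 1.729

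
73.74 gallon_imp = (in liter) 335.2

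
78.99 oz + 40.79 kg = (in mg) 4.303e+07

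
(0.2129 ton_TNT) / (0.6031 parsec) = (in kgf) 4.881e-09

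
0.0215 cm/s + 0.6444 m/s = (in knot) 1.253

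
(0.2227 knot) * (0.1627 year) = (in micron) 5.878e+11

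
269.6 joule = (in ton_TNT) 6.444e-08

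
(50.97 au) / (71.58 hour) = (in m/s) 2.959e+07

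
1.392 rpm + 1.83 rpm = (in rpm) 3.222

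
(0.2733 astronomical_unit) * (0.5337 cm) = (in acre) 5.392e+04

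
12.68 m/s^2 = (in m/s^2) 12.68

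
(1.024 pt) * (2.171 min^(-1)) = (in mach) 3.839e-08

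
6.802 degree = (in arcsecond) 2.449e+04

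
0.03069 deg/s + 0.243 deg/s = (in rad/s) 0.004777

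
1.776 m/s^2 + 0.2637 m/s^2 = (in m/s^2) 2.04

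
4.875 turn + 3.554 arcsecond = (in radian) 30.63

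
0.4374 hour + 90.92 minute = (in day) 0.08136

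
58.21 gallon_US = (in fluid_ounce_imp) 7755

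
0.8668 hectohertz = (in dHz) 866.8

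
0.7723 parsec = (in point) 6.755e+19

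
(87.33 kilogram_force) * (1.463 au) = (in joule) 1.874e+14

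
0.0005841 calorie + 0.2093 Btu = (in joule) 220.8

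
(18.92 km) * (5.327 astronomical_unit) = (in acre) 3.726e+12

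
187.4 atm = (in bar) 189.9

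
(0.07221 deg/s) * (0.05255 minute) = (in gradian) 0.253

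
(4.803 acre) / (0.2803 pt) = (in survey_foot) 6.449e+08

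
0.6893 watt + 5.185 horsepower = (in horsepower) 5.186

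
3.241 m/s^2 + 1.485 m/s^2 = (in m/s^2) 4.726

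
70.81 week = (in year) 1.358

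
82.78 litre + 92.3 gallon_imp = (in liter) 502.4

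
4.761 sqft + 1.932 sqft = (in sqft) 6.693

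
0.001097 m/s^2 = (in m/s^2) 0.001097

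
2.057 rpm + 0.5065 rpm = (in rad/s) 0.2684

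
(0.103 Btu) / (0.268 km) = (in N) 0.4055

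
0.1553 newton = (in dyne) 1.553e+04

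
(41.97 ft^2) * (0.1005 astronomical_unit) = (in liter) 5.862e+13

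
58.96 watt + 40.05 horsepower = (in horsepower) 40.13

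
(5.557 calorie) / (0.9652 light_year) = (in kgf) 2.596e-16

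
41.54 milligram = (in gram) 0.04154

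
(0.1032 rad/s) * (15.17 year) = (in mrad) 4.937e+10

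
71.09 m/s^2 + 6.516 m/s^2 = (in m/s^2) 77.61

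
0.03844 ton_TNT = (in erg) 1.608e+15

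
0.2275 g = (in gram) 0.2275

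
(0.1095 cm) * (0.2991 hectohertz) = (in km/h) 0.1179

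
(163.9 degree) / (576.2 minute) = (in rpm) 0.0007901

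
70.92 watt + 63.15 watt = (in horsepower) 0.1798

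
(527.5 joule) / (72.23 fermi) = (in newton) 7.303e+15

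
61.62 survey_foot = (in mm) 1.878e+04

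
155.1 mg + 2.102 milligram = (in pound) 0.0003466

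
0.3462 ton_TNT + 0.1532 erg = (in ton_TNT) 0.3462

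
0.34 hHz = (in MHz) 3.4e-05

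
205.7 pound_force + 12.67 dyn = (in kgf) 93.3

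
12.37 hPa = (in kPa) 1.237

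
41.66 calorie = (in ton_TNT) 4.166e-08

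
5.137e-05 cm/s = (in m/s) 5.137e-07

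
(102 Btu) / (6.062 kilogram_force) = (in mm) 1.81e+06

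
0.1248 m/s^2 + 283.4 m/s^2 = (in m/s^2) 283.5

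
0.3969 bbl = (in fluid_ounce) 2134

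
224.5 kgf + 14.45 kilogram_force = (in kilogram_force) 239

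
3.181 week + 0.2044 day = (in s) 1.942e+06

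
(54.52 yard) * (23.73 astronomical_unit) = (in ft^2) 1.905e+15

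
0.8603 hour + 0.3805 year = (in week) 19.85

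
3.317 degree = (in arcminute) 199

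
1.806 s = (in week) 2.986e-06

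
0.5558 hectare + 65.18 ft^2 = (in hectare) 0.5564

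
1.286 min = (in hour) 0.02143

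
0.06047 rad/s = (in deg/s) 3.465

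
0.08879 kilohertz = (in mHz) 8.879e+04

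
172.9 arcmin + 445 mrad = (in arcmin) 1703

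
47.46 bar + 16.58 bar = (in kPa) 6404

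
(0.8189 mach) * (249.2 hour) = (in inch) 9.848e+09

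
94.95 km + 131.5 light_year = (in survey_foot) 4.082e+18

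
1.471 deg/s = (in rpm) 0.2452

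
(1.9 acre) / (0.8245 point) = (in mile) 1.643e+04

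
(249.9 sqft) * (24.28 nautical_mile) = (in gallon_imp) 2.296e+08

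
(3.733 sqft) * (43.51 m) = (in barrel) 94.91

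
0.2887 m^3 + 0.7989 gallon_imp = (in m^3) 0.2923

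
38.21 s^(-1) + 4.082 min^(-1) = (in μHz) 3.828e+07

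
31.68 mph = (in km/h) 50.98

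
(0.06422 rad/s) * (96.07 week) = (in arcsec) 7.697e+11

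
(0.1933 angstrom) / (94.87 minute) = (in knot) 6.601e-15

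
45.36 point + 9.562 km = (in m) 9562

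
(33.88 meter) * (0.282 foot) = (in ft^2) 31.35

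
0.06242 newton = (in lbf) 0.01403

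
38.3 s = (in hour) 0.01064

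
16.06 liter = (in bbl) 0.101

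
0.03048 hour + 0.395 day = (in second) 3.424e+04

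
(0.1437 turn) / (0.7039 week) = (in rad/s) 2.121e-06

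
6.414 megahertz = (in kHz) 6414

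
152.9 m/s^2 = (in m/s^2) 152.9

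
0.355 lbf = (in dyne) 1.579e+05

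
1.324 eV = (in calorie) 5.07e-20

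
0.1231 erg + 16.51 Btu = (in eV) 1.087e+23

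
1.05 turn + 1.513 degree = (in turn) 1.054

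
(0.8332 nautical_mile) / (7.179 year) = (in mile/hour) 1.525e-05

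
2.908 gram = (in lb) 0.006411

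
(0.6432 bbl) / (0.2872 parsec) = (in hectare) 1.154e-21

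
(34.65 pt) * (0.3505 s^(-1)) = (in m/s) 0.004284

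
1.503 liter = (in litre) 1.503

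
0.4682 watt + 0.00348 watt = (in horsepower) 0.0006325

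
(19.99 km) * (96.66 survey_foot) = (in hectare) 58.89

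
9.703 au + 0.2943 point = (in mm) 1.452e+15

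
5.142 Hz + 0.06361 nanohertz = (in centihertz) 514.2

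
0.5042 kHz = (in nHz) 5.042e+11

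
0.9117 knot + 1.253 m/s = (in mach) 0.005057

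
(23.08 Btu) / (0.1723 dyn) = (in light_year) 1.494e-06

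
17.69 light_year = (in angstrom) 1.674e+27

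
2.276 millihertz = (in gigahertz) 2.276e-12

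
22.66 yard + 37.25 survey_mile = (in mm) 5.997e+07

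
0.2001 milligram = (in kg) 2.001e-07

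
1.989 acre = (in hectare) 0.8049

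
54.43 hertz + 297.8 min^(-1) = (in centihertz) 5939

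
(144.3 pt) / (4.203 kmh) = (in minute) 0.0007267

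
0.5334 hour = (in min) 32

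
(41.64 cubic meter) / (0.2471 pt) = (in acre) 118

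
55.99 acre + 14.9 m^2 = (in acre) 55.99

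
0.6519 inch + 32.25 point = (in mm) 27.94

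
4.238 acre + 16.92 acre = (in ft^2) 9.216e+05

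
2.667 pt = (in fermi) 9.409e+11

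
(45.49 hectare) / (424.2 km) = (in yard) 1.173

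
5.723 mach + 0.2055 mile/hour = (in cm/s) 1.949e+05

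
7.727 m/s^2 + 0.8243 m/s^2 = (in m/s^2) 8.551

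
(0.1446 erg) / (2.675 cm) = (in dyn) 0.05406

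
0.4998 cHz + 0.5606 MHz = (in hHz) 5606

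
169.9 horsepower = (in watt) 1.267e+05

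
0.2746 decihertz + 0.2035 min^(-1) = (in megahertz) 3.085e-08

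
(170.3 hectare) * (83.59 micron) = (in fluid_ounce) 4.814e+06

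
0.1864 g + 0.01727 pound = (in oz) 0.2829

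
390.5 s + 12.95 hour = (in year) 0.001491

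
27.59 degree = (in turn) 0.07664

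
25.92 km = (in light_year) 2.74e-12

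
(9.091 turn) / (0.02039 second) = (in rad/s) 2801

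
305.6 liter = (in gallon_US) 80.73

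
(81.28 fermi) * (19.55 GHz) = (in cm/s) 0.1589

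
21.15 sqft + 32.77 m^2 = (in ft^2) 373.9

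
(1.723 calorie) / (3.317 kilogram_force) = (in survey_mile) 0.0001377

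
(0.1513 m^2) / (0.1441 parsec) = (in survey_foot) 1.116e-16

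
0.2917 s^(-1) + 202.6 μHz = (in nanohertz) 2.919e+08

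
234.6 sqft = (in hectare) 0.00218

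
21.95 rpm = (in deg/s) 131.7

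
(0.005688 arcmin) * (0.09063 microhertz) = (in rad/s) 1.5e-13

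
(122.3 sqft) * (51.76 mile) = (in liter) 9.465e+08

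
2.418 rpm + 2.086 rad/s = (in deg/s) 134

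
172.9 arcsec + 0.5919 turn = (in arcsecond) 7.673e+05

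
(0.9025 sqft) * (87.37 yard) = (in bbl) 42.13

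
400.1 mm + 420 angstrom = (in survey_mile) 0.0002486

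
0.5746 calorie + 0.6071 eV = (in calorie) 0.5746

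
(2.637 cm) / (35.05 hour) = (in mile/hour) 4.675e-07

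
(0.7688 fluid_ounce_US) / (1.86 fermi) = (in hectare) 1.222e+06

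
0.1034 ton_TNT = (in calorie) 1.034e+08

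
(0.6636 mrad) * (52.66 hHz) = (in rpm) 33.37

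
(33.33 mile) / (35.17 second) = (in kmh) 5491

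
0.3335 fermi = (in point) 9.454e-13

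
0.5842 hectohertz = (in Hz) 58.42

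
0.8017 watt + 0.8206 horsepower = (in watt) 612.7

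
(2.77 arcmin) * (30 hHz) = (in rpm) 23.08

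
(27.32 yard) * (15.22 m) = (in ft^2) 4093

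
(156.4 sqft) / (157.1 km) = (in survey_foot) 0.0003034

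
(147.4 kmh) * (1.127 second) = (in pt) 1.308e+05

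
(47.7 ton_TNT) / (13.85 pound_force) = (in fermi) 3.239e+24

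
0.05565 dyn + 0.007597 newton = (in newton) 0.007598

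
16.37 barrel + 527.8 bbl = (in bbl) 544.2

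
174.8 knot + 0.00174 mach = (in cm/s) 9052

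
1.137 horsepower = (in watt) 847.9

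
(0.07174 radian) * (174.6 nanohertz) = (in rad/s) 1.253e-08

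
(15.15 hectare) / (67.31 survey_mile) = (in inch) 55.06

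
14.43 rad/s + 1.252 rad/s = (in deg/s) 898.5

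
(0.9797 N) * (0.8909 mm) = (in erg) 8728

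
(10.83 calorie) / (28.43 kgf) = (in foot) 0.5332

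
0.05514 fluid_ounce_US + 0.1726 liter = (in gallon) 0.04603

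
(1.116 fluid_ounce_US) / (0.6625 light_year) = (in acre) 1.301e-24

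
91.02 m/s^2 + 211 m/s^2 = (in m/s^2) 302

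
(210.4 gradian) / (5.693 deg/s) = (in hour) 0.009239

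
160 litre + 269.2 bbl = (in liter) 4.296e+04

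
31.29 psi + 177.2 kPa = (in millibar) 3929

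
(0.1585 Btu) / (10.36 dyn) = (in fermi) 1.614e+21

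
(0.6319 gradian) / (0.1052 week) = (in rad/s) 1.56e-07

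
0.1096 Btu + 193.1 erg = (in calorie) 27.64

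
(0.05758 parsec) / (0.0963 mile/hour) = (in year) 1.309e+09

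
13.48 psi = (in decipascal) 9.294e+05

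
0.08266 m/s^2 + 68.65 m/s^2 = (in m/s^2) 68.73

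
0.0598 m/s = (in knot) 0.1162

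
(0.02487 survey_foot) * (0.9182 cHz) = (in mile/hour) 0.0001557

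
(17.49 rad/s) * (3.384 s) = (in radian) 59.19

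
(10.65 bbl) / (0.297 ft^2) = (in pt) 1.74e+05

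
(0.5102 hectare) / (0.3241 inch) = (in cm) 6.198e+07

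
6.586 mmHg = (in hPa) 8.781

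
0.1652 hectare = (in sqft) 1.778e+04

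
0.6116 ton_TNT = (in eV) 1.597e+28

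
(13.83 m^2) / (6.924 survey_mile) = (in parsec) 4.022e-20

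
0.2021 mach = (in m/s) 68.82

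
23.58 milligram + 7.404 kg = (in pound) 16.32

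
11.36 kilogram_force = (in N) 111.4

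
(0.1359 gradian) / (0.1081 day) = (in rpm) 2.183e-06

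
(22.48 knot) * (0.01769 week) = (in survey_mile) 76.88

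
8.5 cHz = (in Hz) 0.085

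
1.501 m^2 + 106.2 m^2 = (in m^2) 107.7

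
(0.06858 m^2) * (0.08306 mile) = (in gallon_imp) 2017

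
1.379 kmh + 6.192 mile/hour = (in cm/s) 315.1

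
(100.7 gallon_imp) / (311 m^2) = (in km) 1.472e-06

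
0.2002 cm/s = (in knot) 0.003892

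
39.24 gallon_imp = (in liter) 178.4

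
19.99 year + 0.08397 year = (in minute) 1.055e+07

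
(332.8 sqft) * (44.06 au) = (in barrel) 1.282e+15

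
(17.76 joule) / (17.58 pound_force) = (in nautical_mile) 0.0001226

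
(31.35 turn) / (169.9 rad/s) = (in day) 1.342e-05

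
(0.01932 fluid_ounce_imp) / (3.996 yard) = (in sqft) 1.617e-06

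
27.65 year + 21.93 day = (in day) 1.011e+04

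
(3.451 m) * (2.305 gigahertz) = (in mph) 1.779e+10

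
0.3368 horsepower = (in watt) 251.2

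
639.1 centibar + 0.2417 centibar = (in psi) 92.73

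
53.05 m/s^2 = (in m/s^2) 53.05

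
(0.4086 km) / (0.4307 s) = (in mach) 2.786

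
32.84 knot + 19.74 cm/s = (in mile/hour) 38.23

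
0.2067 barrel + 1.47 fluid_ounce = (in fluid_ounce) 1113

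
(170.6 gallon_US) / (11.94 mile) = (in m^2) 3.361e-05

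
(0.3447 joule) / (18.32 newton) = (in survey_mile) 1.169e-05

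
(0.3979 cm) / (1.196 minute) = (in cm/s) 0.005545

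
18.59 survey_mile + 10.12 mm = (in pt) 8.481e+07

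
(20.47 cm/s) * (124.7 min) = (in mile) 0.9517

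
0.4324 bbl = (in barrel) 0.4324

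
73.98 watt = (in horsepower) 0.09921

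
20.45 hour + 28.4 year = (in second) 8.957e+08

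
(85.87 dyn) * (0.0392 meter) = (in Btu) 3.19e-08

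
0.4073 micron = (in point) 0.001155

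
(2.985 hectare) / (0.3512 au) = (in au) 3.798e-18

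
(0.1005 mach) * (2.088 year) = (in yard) 2.464e+09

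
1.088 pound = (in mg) 4.935e+05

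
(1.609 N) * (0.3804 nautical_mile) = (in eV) 7.075e+21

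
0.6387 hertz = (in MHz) 6.387e-07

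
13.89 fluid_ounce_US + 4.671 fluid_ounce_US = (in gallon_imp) 0.1207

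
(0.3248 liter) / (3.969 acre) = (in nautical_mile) 1.092e-11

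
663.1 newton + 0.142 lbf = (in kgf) 67.68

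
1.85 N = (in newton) 1.85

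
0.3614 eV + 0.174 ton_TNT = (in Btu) 6.9e+05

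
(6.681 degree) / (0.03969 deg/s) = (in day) 0.001948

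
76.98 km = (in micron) 7.698e+10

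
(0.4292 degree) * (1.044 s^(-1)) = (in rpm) 0.07468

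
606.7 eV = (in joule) 9.72e-17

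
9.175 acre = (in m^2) 3.713e+04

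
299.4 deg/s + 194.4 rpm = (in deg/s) 1466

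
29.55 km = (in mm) 2.955e+07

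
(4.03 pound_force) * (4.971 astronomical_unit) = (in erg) 1.333e+20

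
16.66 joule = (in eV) 1.04e+20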